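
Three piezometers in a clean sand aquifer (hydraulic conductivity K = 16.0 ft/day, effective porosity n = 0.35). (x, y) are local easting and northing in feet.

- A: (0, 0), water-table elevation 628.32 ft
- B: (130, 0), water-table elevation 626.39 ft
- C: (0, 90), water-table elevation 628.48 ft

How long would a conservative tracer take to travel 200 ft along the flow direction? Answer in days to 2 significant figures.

∂h/∂x = (626.39 − 628.32) / (130 − 0) = -0.01485
∂h/∂y = (628.48 − 628.32) / (90 − 0) = +0.001778
|∇h| = √(-0.01485² + 0.001778²) = 0.01496
Seepage velocity v = K·i/n = 16.0 × 0.01496 / 0.35 = 0.6839 ft/day.
t = 200 / 0.6839 = 292.4 days.

290 days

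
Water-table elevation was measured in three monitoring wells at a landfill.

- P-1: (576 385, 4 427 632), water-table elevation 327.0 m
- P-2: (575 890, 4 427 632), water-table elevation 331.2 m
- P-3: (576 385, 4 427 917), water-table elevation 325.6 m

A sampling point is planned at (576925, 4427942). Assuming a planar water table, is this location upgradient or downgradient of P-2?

∂h/∂x = (331.2 − 327.0) / (575890 − 576385) = -0.008485
∂h/∂y = (325.6 − 327.0) / (4427917 − 4427632) = -0.004912
Head at (576925, 4427942) = 327.0 + (-0.008485)·(540) + (-0.004912)·(310) = 320.90 m.
That is lower than the 331.2 m at P-2, so the point is downgradient.

downgradient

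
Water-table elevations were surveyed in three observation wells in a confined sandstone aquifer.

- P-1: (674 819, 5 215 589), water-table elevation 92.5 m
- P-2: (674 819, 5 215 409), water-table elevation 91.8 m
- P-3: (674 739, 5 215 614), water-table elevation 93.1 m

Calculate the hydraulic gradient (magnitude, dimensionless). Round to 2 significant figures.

0.0074

Three-point gradient (reference P-1): Δ to P-2 = (0, -180, -0.7), Δ to P-3 = (-80, 25, +0.6).
∂h/∂x = -0.006285, ∂h/∂y = +0.003889 (det = -14400).
|∇h| = √(-0.006285² + 0.003889²) = 0.007391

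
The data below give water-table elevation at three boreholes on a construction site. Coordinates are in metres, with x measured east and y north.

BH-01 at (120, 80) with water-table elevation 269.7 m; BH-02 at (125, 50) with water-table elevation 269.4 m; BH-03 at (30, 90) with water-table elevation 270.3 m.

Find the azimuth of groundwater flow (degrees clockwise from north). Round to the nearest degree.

Three-point gradient (reference BH-01): Δ to BH-02 = (5, -30, -0.3), Δ to BH-03 = (-90, 10, +0.6).
∂h/∂x = -0.005660, ∂h/∂y = +0.009057 (det = -2650).
Flow direction (−∇h) has components (+0.005660 E, -0.009057 N).
Azimuth = atan2(E, N) = atan2(+0.005660, -0.009057) = 148.0° ≈ 148°.

148°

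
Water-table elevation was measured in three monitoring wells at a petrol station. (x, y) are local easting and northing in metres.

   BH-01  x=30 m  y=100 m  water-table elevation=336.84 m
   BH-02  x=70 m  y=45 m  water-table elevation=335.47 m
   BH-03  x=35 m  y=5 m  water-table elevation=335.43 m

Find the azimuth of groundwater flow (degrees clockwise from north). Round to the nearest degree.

Differences from BH-01: to BH-02 (Δx, Δy, Δh) = (40, -55, -1.37); to BH-03 = (5, -95, -1.41).
Determinant of the coordinate differences = 40·(-95) − 5·(-55) = -3525.
∂h/∂x = [(-1.37)·(-95) − (-1.41)·(-55)] / -3525 = -0.01492
∂h/∂y = [40·(-1.41) − 5·(-1.37)] / -3525 = +0.01406
Flow direction (−∇h) has components (+0.01492 E, -0.01406 N).
Azimuth = atan2(E, N) = atan2(+0.01492, -0.01406) = 133.3° ≈ 133°.

133°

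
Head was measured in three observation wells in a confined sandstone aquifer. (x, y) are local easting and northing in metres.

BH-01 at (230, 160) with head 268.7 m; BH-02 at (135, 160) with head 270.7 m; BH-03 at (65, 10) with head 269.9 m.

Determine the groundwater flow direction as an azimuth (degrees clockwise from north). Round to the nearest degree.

Three-point gradient (reference BH-01): Δ to BH-02 = (-95, 0, +2.0), Δ to BH-03 = (-165, -150, +1.2).
∂h/∂x = -0.02105, ∂h/∂y = +0.01516 (det = 14250).
Flow direction (−∇h) has components (+0.02105 E, -0.01516 N).
Azimuth = atan2(E, N) = atan2(+0.02105, -0.01516) = 125.8° ≈ 126°.

126°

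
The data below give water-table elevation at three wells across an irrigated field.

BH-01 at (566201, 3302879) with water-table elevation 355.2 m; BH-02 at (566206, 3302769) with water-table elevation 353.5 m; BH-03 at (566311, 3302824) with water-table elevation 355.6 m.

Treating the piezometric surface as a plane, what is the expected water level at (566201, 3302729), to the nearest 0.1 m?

352.8 m

Three-point gradient (reference BH-01): Δ to BH-02 = (5, -110, -1.7), Δ to BH-03 = (110, -55, +0.4).
∂h/∂x = +0.01163, ∂h/∂y = +0.01598 (det = 11825).
h(566201, 3302729) = 355.2 + (+0.01163)·(0) + (+0.01598)·(-150) = 355.2 +0.000 -2.397 = 352.803 m.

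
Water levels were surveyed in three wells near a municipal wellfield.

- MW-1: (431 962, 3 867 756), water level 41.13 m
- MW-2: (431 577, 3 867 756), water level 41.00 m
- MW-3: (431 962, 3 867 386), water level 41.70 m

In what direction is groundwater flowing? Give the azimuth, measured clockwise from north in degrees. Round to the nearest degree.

348°

∂h/∂x = (41.00 − 41.13) / (431577 − 431962) = +0.0003377
∂h/∂y = (41.70 − 41.13) / (3867386 − 3867756) = -0.001541
Flow direction (−∇h) has components (-0.0003377 E, +0.001541 N).
Azimuth = atan2(E, N) = atan2(-0.0003377, +0.001541) = 347.6° ≈ 348°.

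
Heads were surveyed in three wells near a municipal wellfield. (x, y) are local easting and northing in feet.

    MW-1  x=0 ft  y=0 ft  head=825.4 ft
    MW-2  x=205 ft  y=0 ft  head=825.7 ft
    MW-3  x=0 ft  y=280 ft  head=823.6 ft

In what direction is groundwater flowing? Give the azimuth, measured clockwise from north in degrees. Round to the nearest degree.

347°

∂h/∂x = (825.7 − 825.4) / (205 − 0) = +0.001463
∂h/∂y = (823.6 − 825.4) / (280 − 0) = -0.006429
Flow direction (−∇h) has components (-0.001463 E, +0.006429 N).
Azimuth = atan2(E, N) = atan2(-0.001463, +0.006429) = 347.2° ≈ 347°.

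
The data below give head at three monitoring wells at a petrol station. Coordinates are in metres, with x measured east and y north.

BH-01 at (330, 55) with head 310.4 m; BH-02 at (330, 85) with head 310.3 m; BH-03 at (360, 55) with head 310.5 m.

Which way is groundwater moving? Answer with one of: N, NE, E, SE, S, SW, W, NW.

NW

Differences from BH-01: to BH-02 (Δx, Δy, Δh) = (0, 30, -0.1); to BH-03 = (30, 0, +0.1).
Determinant of the coordinate differences = 0·0 − 30·30 = -900.
∂h/∂x = [(-0.1)·0 − (+0.1)·30] / -900 = +0.003333
∂h/∂y = [0·(+0.1) − 30·(-0.1)] / -900 = -0.003333
Flow = −∇h = (-0.003333 east, +0.003333 north), which points northwest.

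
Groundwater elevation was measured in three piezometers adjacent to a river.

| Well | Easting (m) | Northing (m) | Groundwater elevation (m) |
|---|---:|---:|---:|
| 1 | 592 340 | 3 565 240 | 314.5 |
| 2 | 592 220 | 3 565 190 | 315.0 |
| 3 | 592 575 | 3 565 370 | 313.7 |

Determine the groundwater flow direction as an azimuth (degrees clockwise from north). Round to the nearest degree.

Differences from 1: to 2 (Δx, Δy, Δh) = (-120, -50, +0.5); to 3 = (235, 130, -0.8).
Determinant of the coordinate differences = (-120)·130 − 235·(-50) = -3850.
∂h/∂x = [(+0.5)·130 − (-0.8)·(-50)] / -3850 = -0.006494
∂h/∂y = [(-120)·(-0.8) − 235·(+0.5)] / -3850 = +0.005584
Flow direction (−∇h) has components (+0.006494 E, -0.005584 N).
Azimuth = atan2(E, N) = atan2(+0.006494, -0.005584) = 130.7° ≈ 131°.

131°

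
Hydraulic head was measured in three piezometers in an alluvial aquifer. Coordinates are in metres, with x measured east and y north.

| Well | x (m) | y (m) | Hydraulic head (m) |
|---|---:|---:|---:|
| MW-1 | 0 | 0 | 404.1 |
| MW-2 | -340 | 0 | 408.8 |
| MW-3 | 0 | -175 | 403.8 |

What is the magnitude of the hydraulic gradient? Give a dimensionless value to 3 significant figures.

0.0139

∂h/∂x = (408.8 − 404.1) / (-340 − 0) = -0.01382
∂h/∂y = (403.8 − 404.1) / (-175 − 0) = +0.001714
|∇h| = √(-0.01382² + 0.001714²) = 0.01393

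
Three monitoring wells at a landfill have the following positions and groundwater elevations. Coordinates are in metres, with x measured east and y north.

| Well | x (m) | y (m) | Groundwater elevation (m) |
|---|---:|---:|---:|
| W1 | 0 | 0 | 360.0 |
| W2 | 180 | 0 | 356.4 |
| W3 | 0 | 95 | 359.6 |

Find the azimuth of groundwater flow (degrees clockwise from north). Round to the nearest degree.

078°

∂h/∂x = (356.4 − 360.0) / (180 − 0) = -0.02000
∂h/∂y = (359.6 − 360.0) / (95 − 0) = -0.004211
Flow direction (−∇h) has components (+0.02000 E, +0.004211 N).
Azimuth = atan2(E, N) = atan2(+0.02000, +0.004211) = 78.1° ≈ 078°.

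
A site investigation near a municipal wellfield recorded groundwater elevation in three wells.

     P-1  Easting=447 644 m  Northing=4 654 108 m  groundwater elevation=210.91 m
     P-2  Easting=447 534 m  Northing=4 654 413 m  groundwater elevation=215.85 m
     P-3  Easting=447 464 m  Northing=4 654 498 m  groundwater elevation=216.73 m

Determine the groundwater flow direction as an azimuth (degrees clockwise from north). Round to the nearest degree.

Differences from P-1: to P-2 (Δx, Δy, Δh) = (-110, 305, +4.94); to P-3 = (-180, 390, +5.82).
Solve a·Δx + b·Δy = Δh: det = (-110)·390 − (-180)·305 = 12000.
∂h/∂x = [(+4.94)·390 − (+5.82)·305] / 12000 = +0.01263
∂h/∂y = [(-110)·(+5.82) − (-180)·(+4.94)] / 12000 = +0.02075
Flow direction (−∇h) has components (-0.01263 E, -0.02075 N).
Azimuth = atan2(E, N) = atan2(-0.01263, -0.02075) = 211.3° ≈ 211°.

211°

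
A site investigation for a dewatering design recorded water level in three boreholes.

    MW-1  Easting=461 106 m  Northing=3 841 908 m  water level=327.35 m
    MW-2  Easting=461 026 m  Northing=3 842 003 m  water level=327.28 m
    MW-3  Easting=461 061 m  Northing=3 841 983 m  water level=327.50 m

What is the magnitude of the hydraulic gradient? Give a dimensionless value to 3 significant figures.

With h = a·x + b·y + c and MW-1 as origin, the differences give:
  (-80)·a + 95·b = -0.07
  (-45)·a + 75·b = +0.15
Eliminate b (×75 and ×95, subtract): -1725·a = -19.500 → a = ∂h/∂x = +0.01130
Back-substitute: b = ∂h/∂y = +0.008783.
|∇h| = √(0.01130² + 0.008783²) = 0.01431

0.0143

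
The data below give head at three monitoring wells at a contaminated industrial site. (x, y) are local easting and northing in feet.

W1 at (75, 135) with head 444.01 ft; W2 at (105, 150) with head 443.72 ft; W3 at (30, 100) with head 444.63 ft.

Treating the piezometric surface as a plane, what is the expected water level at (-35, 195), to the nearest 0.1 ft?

443.4 ft

Taking W1 as reference: W2−W1 = (30, 15, -0.29); W3−W1 = (-45, -35, +0.62).
Solve a·Δx + b·Δy = Δh: det = 30·(-35) − (-45)·15 = -375.
∂h/∂x = [(-0.29)·(-35) − (+0.62)·15] / -375 = -0.002267
∂h/∂y = [30·(+0.62) − (-45)·(-0.29)] / -375 = -0.01480
h(-35, 195) = 444.01 + (-0.002267)·(-110) + (-0.01480)·(60) = 444.01 +0.249 -0.888 = 443.371 ft.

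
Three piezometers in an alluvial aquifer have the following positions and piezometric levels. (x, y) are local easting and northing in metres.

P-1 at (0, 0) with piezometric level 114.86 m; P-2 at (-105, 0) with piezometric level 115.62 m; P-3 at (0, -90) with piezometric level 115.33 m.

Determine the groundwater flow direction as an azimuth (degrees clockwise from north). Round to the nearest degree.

∂h/∂x = (115.62 − 114.86) / (-105 − 0) = -0.007238
∂h/∂y = (115.33 − 114.86) / (-90 − 0) = -0.005222
Flow direction (−∇h) has components (+0.007238 E, +0.005222 N).
Azimuth = atan2(E, N) = atan2(+0.007238, +0.005222) = 54.2° ≈ 054°.

054°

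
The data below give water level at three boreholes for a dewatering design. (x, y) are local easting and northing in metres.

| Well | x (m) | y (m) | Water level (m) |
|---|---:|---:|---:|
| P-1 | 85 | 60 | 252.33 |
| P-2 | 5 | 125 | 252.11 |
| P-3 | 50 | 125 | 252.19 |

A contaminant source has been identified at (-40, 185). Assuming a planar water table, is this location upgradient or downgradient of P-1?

downgradient

Differences from P-1: to P-2 (Δx, Δy, Δh) = (-80, 65, -0.22); to P-3 = (-35, 65, -0.14).
Determinant of the coordinate differences = (-80)·65 − (-35)·65 = -2925.
∂h/∂x = [(-0.22)·65 − (-0.14)·65] / -2925 = +0.001778
∂h/∂y = [(-80)·(-0.14) − (-35)·(-0.22)] / -2925 = -0.001197
Head at (-40, 185) = 252.33 + (+0.001778)·(-125) + (-0.001197)·(125) = 251.96 m.
That is lower than the 252.33 m at P-1, so the point is downgradient.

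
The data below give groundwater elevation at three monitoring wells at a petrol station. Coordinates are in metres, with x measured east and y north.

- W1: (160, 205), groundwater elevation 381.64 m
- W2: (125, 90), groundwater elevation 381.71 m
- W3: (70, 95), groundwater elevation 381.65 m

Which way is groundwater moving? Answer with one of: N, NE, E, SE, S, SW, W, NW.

NW

With h = a·x + b·y + c and W1 as origin, the differences give:
  (-35)·a + (-115)·b = +0.07
  (-90)·a + (-110)·b = +0.01
Eliminate b (×(-110) and ×(-115), subtract): -6500·a = -6.550 → a = ∂h/∂x = +0.001008
Back-substitute: b = ∂h/∂y = -0.0009154.
Flow = −∇h = (-0.001008 east, +0.0009154 north), which points northwest.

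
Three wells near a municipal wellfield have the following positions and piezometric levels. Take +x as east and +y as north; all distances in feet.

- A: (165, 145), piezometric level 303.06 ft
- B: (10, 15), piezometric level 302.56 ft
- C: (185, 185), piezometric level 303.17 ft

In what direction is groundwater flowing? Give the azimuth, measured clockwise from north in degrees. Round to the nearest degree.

219°

Differences from A: to B (Δx, Δy, Δh) = (-155, -130, -0.50); to C = (20, 40, +0.11).
Solve a·Δx + b·Δy = Δh: det = (-155)·40 − 20·(-130) = -3600.
∂h/∂x = [(-0.50)·40 − (+0.11)·(-130)] / -3600 = +0.001583
∂h/∂y = [(-155)·(+0.11) − 20·(-0.50)] / -3600 = +0.001958
Flow direction (−∇h) has components (-0.001583 E, -0.001958 N).
Azimuth = atan2(E, N) = atan2(-0.001583, -0.001958) = 219.0° ≈ 219°.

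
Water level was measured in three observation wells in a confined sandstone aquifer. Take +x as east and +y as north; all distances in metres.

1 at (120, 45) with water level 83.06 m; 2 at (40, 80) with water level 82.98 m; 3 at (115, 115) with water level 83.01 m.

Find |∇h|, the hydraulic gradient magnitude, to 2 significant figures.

Three-point gradient (reference 1): Δ to 2 = (-80, 35, -0.08), Δ to 3 = (-5, 70, -0.05).
∂h/∂x = +0.0007097, ∂h/∂y = -0.0006636 (det = -5425).
|∇h| = √(0.0007097² + -0.0006636²) = 0.0009716

0.00097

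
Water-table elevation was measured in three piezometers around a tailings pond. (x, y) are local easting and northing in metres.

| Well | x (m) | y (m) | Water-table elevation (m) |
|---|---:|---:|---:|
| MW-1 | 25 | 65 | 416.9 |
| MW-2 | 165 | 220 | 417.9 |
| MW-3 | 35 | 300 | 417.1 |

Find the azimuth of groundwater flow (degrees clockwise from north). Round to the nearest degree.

265°

Taking MW-1 as reference: MW-2−MW-1 = (140, 155, +1.0); MW-3−MW-1 = (10, 235, +0.2).
Solve a·Δx + b·Δy = Δh: det = 140·235 − 10·155 = 31350.
∂h/∂x = [(+1.0)·235 − (+0.2)·155] / 31350 = +0.006507
∂h/∂y = [140·(+0.2) − 10·(+1.0)] / 31350 = +0.0005742
Flow direction (−∇h) has components (-0.006507 E, -0.0005742 N).
Azimuth = atan2(E, N) = atan2(-0.006507, -0.0005742) = 265.0° ≈ 265°.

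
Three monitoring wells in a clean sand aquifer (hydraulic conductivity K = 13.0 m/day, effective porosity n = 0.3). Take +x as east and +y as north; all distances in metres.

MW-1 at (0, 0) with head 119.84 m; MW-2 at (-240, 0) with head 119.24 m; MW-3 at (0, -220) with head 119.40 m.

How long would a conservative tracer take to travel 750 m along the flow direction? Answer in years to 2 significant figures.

∂h/∂x = (119.24 − 119.84) / (-240 − 0) = +0.002500
∂h/∂y = (119.40 − 119.84) / (-220 − 0) = +0.002000
|∇h| = √(0.002500² + 0.002000²) = 0.003202
Seepage velocity v = K·i/n = 13.0 × 0.003202 / 0.3 = 0.1388 m/day.
t = 750 / 0.1388 = 5403 days = 14.8 years.

15 years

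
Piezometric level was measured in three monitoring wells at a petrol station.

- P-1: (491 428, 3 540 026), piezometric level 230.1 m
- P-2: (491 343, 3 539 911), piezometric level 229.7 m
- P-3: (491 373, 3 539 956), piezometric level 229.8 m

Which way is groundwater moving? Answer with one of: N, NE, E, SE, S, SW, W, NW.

With h = a·x + b·y + c and P-1 as origin, the differences give:
  (-85)·a + (-115)·b = -0.4
  (-55)·a + (-70)·b = -0.3
Eliminate b (×(-70) and ×(-115), subtract): -375·a = -6.50 → a = ∂h/∂x = +0.01733
Back-substitute: b = ∂h/∂y = -0.009333.
Flow = −∇h = (-0.01733 east, +0.009333 north), which points northwest.

NW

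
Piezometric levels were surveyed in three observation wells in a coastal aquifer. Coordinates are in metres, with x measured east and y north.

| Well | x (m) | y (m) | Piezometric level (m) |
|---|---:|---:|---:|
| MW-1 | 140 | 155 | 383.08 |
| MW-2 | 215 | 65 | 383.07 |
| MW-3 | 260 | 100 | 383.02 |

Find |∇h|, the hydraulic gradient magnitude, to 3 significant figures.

0.000879

With h = a·x + b·y + c and MW-1 as origin, the differences give:
  75·a + (-90)·b = -0.01
  120·a + (-55)·b = -0.06
Eliminate b (×(-55) and ×(-90), subtract): 6675·a = -4.850 → a = ∂h/∂x = -0.0007266
Back-substitute: b = ∂h/∂y = -0.0004944.
|∇h| = √(-0.0007266² + -0.0004944²) = 0.0008789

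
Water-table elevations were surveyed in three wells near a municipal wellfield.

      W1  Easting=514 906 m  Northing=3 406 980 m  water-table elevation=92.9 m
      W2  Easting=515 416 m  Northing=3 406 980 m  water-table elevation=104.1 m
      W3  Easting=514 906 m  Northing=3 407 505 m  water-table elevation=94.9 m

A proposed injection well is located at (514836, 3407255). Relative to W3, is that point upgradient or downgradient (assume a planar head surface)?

∂h/∂x = (104.1 − 92.9) / (515416 − 514906) = +0.02196
∂h/∂y = (94.9 − 92.9) / (3407505 − 3406980) = +0.003810
Head at (514836, 3407255) = 92.9 + (+0.02196)·(-70) + (+0.003810)·(275) = 92.41 m.
That is lower than the 94.9 m at W3, so the point is downgradient.

downgradient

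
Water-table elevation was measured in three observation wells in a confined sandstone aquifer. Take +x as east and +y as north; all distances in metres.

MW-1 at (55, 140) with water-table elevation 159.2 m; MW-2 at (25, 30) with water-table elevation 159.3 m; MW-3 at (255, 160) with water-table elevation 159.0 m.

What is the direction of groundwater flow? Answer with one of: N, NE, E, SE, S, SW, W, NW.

Differences from MW-1: to MW-2 (Δx, Δy, Δh) = (-30, -110, +0.1); to MW-3 = (200, 20, -0.2).
Determinant of the coordinate differences = (-30)·20 − 200·(-110) = 21400.
∂h/∂x = [(+0.1)·20 − (-0.2)·(-110)] / 21400 = -0.0009346
∂h/∂y = [(-30)·(-0.2) − 200·(+0.1)] / 21400 = -0.0006542
Flow = −∇h = (+0.0009346 east, +0.0006542 north), which points northeast.

NE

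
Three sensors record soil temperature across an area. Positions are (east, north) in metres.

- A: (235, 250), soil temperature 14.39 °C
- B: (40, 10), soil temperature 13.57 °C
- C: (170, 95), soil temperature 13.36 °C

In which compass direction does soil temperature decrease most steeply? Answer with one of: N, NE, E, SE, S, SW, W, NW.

SE

Differences from A: to B (Δx, Δy, Δh) = (-195, -240, -0.82); to C = (-65, -155, -1.03).
Determinant of the coordinate differences = (-195)·(-155) − (-65)·(-240) = 14625.
∂T/∂x = [(-0.82)·(-155) − (-1.03)·(-240)] / 14625 = -0.008212
∂T/∂y = [(-195)·(-1.03) − (-65)·(-0.82)] / 14625 = +0.01009
Steepest decrease is along −∇f = (+0.008212 E, -0.01009 N) → southeast.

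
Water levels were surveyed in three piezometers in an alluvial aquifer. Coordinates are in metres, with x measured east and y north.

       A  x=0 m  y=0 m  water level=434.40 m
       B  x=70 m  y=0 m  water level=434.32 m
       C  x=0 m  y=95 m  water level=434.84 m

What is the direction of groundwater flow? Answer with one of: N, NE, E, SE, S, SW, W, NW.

∂h/∂x = (434.32 − 434.40) / (70 − 0) = -0.001143
∂h/∂y = (434.84 − 434.40) / (95 − 0) = +0.004632
Flow = −∇h = (+0.001143 east, -0.004632 north), which points south.

S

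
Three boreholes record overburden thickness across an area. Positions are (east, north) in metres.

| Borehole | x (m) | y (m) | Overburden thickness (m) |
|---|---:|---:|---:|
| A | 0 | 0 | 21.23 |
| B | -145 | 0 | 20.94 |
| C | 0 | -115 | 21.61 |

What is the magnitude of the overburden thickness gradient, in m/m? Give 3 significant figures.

0.00386 m/m

∂d/∂x = (20.94 − 21.23) / (-145 − 0) = +0.002000
∂d/∂y = (21.61 − 21.23) / (-115 − 0) = -0.003304
|∇f| = √(0.002000² + -0.003304²) = 0.003862 m/m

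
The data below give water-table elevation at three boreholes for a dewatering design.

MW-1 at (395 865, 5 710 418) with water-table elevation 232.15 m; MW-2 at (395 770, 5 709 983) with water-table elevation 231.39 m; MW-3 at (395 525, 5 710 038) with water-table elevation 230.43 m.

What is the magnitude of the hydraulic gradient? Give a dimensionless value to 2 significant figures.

Taking MW-1 as reference: MW-2−MW-1 = (-95, -435, -0.76); MW-3−MW-1 = (-340, -380, -1.72).
Determinant of the coordinate differences = (-95)·(-380) − (-340)·(-435) = -111800.
∂h/∂x = [(-0.76)·(-380) − (-1.72)·(-435)] / -111800 = +0.004109
∂h/∂y = [(-95)·(-1.72) − (-340)·(-0.76)] / -111800 = +0.0008497
|∇h| = √(0.004109² + 0.0008497²) = 0.004196

0.0042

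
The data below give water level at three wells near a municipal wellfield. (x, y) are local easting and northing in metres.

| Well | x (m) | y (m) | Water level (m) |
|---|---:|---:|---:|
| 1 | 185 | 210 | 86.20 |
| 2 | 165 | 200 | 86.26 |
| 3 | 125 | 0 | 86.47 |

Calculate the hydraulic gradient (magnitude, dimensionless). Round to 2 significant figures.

0.0028

Differences from 1: to 2 (Δx, Δy, Δh) = (-20, -10, +0.06); to 3 = (-60, -210, +0.27).
Solve a·Δx + b·Δy = Δh: det = (-20)·(-210) − (-60)·(-10) = 3600.
∂h/∂x = [(+0.06)·(-210) − (+0.27)·(-10)] / 3600 = -0.002750
∂h/∂y = [(-20)·(+0.27) − (-60)·(+0.06)] / 3600 = -0.0005000
|∇h| = √(-0.002750² + -0.0005000²) = 0.002795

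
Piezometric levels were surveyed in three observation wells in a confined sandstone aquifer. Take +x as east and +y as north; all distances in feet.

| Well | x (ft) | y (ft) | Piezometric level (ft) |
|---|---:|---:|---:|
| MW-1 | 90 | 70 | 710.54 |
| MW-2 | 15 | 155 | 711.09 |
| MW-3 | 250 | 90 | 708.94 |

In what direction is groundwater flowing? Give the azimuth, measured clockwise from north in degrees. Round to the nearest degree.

078°

Differences from MW-1: to MW-2 (Δx, Δy, Δh) = (-75, 85, +0.55); to MW-3 = (160, 20, -1.60).
Solve a·Δx + b·Δy = Δh: det = (-75)·20 − 160·85 = -15100.
∂h/∂x = [(+0.55)·20 − (-1.60)·85] / -15100 = -0.009735
∂h/∂y = [(-75)·(-1.60) − 160·(+0.55)] / -15100 = -0.002119
Flow direction (−∇h) has components (+0.009735 E, +0.002119 N).
Azimuth = atan2(E, N) = atan2(+0.009735, +0.002119) = 77.7° ≈ 078°.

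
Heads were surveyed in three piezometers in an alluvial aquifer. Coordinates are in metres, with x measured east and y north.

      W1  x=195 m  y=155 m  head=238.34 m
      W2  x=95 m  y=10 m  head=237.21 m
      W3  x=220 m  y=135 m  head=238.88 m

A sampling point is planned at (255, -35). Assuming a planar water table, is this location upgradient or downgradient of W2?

upgradient

Three-point gradient (reference W1): Δ to W2 = (-100, -145, -1.13), Δ to W3 = (25, -20, +0.54).
∂h/∂x = +0.01794, ∂h/∂y = -0.004578 (det = 5625).
Head at (255, -35) = 238.34 + (+0.01794)·(60) + (-0.004578)·(-190) = 240.29 m.
That is higher than the 237.21 m at W2, so the point is upgradient.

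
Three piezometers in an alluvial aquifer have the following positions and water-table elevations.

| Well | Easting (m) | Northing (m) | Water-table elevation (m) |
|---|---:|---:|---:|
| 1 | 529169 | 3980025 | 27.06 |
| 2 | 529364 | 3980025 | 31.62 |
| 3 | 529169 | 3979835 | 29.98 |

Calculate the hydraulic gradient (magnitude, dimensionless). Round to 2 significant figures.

0.028

∂h/∂x = (31.62 − 27.06) / (529364 − 529169) = +0.02338
∂h/∂y = (29.98 − 27.06) / (3979835 − 3980025) = -0.01537
|∇h| = √(0.02338² + -0.01537²) = 0.02798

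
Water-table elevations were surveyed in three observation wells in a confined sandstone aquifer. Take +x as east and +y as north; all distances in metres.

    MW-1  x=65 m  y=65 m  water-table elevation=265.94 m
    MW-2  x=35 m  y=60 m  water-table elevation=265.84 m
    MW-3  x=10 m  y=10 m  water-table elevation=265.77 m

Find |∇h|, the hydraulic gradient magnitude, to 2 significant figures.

0.0034

Three-point gradient (reference MW-1): Δ to MW-2 = (-30, -5, -0.10), Δ to MW-3 = (-55, -55, -0.17).
∂h/∂x = +0.003382, ∂h/∂y = -0.0002909 (det = 1375).
|∇h| = √(0.003382² + -0.0002909²) = 0.003394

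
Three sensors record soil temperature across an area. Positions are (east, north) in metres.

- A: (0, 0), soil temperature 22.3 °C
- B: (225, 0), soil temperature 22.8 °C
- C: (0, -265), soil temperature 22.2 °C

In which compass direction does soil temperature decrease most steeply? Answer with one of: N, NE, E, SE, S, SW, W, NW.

∂T/∂x = (22.8 − 22.3) / (225 − 0) = +0.002222
∂T/∂y = (22.2 − 22.3) / (-265 − 0) = +0.0003774
Steepest decrease is along −∇f = (-0.002222 E, -0.0003774 N) → west.

W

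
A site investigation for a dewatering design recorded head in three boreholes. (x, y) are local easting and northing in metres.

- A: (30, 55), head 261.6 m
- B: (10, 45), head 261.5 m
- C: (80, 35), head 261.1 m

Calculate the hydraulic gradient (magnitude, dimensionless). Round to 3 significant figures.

0.0170

Taking A as reference: B−A = (-20, -10, -0.1); C−A = (50, -20, -0.5).
Solve a·Δx + b·Δy = Δh: det = (-20)·(-20) − 50·(-10) = 900.
∂h/∂x = [(-0.1)·(-20) − (-0.5)·(-10)] / 900 = -0.003333
∂h/∂y = [(-20)·(-0.5) − 50·(-0.1)] / 900 = +0.01667
|∇h| = √(-0.003333² + 0.01667²) = 0.017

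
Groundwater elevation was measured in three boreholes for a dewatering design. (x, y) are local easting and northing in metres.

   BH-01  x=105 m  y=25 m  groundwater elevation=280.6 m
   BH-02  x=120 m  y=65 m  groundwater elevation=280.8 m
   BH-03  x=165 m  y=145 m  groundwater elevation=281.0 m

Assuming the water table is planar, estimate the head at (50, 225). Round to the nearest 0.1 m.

283.3 m

With h = a·x + b·y + c and BH-01 as origin, the differences give:
  15·a + 40·b = +0.2
  60·a + 120·b = +0.4
Eliminate b (×120 and ×40, subtract): -600·a = 8.00 → a = ∂h/∂x = -0.01333
Back-substitute: b = ∂h/∂y = +0.010000.
h(50, 225) = 280.6 + (-0.01333)·(-55) + (+0.010000)·(200) = 280.6 +0.733 +2.000 = 283.333 m.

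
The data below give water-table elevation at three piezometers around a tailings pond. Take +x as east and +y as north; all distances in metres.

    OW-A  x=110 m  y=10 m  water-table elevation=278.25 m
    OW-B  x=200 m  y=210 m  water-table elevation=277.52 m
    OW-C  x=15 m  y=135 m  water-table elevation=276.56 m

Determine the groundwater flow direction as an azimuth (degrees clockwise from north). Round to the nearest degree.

312°

Three-point gradient (reference OW-A): Δ to OW-B = (90, 200, -0.73), Δ to OW-C = (-95, 125, -1.69).
∂h/∂x = +0.008157, ∂h/∂y = -0.007321 (det = 30250).
Flow direction (−∇h) has components (-0.008157 E, +0.007321 N).
Azimuth = atan2(E, N) = atan2(-0.008157, +0.007321) = 311.9° ≈ 312°.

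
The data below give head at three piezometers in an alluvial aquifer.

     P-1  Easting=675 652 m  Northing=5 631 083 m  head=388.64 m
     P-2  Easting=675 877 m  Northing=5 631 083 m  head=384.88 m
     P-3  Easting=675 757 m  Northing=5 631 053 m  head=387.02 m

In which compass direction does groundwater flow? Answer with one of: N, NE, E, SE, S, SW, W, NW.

E

Taking P-1 as reference: P-2−P-1 = (225, 0, -3.76); P-3−P-1 = (105, -30, -1.62).
Solve a·Δx + b·Δy = Δh: det = 225·(-30) − 105·0 = -6750.
∂h/∂x = [(-3.76)·(-30) − (-1.62)·0] / -6750 = -0.01671
∂h/∂y = [225·(-1.62) − 105·(-3.76)] / -6750 = -0.004489
Flow = −∇h = (+0.01671 east, +0.004489 north), which points east.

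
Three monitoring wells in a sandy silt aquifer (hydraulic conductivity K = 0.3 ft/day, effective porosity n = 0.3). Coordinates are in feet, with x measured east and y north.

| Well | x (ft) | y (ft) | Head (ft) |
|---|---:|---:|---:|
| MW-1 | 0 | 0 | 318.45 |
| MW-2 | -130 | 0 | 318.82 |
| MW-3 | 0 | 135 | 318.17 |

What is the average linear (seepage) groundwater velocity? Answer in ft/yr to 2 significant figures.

∂h/∂x = (318.82 − 318.45) / (-130 − 0) = -0.002846
∂h/∂y = (318.17 − 318.45) / (135 − 0) = -0.002074
|∇h| = √(-0.002846² + -0.002074²) = 0.003522
Seepage velocity v = K·i/n = 0.3 × 0.003522 / 0.3 = 0.003522 ft/day = 1.286 ft/yr.

1.3 ft/yr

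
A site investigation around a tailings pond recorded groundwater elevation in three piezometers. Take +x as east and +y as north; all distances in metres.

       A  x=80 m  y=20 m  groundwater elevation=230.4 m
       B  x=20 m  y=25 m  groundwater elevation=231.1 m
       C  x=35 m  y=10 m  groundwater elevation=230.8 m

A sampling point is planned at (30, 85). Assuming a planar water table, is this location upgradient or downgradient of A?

Taking A as reference: B−A = (-60, 5, +0.7); C−A = (-45, -10, +0.4).
Determinant of the coordinate differences = (-60)·(-10) − (-45)·5 = 825.
∂h/∂x = [(+0.7)·(-10) − (+0.4)·5] / 825 = -0.01091
∂h/∂y = [(-60)·(+0.4) − (-45)·(+0.7)] / 825 = +0.009091
Head at (30, 85) = 230.4 + (-0.01091)·(-50) + (+0.009091)·(65) = 231.54 m.
That is higher than the 230.4 m at A, so the point is upgradient.

upgradient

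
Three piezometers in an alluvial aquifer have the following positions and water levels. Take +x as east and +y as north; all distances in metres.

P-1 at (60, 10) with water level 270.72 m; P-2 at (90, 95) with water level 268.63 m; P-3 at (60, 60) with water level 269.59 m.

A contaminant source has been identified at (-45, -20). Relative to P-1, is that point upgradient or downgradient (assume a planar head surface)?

upgradient

Three-point gradient (reference P-1): Δ to P-2 = (30, 85, -2.09), Δ to P-3 = (0, 50, -1.13).
∂h/∂x = -0.005633, ∂h/∂y = -0.02260 (det = 1500).
Head at (-45, -20) = 270.72 + (-0.005633)·(-105) + (-0.02260)·(-30) = 271.99 m.
That is higher than the 270.72 m at P-1, so the point is upgradient.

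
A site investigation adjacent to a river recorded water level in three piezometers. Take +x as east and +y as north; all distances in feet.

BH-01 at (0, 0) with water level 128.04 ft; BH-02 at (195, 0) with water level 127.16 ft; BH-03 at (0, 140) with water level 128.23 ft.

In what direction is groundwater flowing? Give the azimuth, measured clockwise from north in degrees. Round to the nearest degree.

107°

∂h/∂x = (127.16 − 128.04) / (195 − 0) = -0.004513
∂h/∂y = (128.23 − 128.04) / (140 − 0) = +0.001357
Flow direction (−∇h) has components (+0.004513 E, -0.001357 N).
Azimuth = atan2(E, N) = atan2(+0.004513, -0.001357) = 106.7° ≈ 107°.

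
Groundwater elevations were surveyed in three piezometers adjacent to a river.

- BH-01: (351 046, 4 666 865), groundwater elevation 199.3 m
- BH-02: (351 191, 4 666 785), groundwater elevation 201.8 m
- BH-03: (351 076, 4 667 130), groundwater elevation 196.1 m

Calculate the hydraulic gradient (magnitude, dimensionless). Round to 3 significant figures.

With h = a·x + b·y + c and BH-01 as origin, the differences give:
  145·a + (-80)·b = +2.5
  30·a + 265·b = -3.2
Eliminate b (×265 and ×(-80), subtract): 40825·a = 406.50 → a = ∂h/∂x = +0.009957
Back-substitute: b = ∂h/∂y = -0.01320.
|∇h| = √(0.009957² + -0.01320²) = 0.01653

0.0165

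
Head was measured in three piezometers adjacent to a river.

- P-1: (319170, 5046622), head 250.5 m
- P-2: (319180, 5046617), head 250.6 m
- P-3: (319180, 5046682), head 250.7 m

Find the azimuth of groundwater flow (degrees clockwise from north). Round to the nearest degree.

262°

Differences from P-1: to P-2 (Δx, Δy, Δh) = (10, -5, +0.1); to P-3 = (10, 60, +0.2).
Solve a·Δx + b·Δy = Δh: det = 10·60 − 10·(-5) = 650.
∂h/∂x = [(+0.1)·60 − (+0.2)·(-5)] / 650 = +0.01077
∂h/∂y = [10·(+0.2) − 10·(+0.1)] / 650 = +0.001538
Flow direction (−∇h) has components (-0.01077 E, -0.001538 N).
Azimuth = atan2(E, N) = atan2(-0.01077, -0.001538) = 261.9° ≈ 262°.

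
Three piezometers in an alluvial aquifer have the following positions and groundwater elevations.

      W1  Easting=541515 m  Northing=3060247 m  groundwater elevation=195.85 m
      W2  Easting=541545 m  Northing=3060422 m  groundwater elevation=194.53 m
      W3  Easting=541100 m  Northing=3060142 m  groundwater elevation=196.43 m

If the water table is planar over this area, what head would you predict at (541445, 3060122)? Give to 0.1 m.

196.8 m

With h = a·x + b·y + c and W1 as origin, the differences give:
  30·a + 175·b = -1.32
  (-415)·a + (-105)·b = +0.58
Eliminate b (×(-105) and ×175, subtract): 69475·a = 37.100 → a = ∂h/∂x = +0.0005340
Back-substitute: b = ∂h/∂y = -0.007634.
h(541445, 3060122) = 195.85 + (+0.0005340)·(-70) + (-0.007634)·(-125) = 195.85 -0.037 +0.954 = 196.767 m.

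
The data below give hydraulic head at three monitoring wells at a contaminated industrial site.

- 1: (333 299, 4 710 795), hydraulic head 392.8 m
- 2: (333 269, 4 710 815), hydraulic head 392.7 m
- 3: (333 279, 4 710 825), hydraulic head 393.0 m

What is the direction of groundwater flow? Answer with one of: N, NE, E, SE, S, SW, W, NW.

SW

Taking 1 as reference: 2−1 = (-30, 20, -0.1); 3−1 = (-20, 30, +0.2).
Solve a·Δx + b·Δy = Δh: det = (-30)·30 − (-20)·20 = -500.
∂h/∂x = [(-0.1)·30 − (+0.2)·20] / -500 = +0.01400
∂h/∂y = [(-30)·(+0.2) − (-20)·(-0.1)] / -500 = +0.01600
Flow = −∇h = (-0.01400 east, -0.01600 north), which points southwest.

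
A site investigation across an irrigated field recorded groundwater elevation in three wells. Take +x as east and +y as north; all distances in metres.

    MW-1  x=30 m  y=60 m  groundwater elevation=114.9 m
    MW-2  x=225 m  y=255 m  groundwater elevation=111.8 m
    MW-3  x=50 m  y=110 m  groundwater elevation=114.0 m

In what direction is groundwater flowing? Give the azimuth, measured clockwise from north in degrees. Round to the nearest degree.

350°

With h = a·x + b·y + c and MW-1 as origin, the differences give:
  195·a + 195·b = -3.1
  20·a + 50·b = -0.9
Eliminate b (×50 and ×195, subtract): 5850·a = 20.50 → a = ∂h/∂x = +0.003504
Back-substitute: b = ∂h/∂y = -0.01940.
Flow direction (−∇h) has components (-0.003504 E, +0.01940 N).
Azimuth = atan2(E, N) = atan2(-0.003504, +0.01940) = 349.8° ≈ 350°.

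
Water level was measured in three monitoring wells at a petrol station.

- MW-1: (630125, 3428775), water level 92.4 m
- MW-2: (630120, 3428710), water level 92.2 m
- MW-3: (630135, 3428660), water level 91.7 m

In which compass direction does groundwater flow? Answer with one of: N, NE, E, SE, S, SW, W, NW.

E

Differences from MW-1: to MW-2 (Δx, Δy, Δh) = (-5, -65, -0.2); to MW-3 = (10, -115, -0.7).
Determinant of the coordinate differences = (-5)·(-115) − 10·(-65) = 1225.
∂h/∂x = [(-0.2)·(-115) − (-0.7)·(-65)] / 1225 = -0.01837
∂h/∂y = [(-5)·(-0.7) − 10·(-0.2)] / 1225 = +0.004490
Flow = −∇h = (+0.01837 east, -0.004490 north), which points east.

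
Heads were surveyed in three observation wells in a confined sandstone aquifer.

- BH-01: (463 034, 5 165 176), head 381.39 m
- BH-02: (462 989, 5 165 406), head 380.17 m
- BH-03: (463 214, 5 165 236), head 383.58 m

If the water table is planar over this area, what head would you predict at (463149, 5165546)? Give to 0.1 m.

With h = a·x + b·y + c and BH-01 as origin, the differences give:
  (-45)·a + 230·b = -1.22
  180·a + 60·b = +2.19
Eliminate b (×60 and ×230, subtract): -44100·a = -576.900 → a = ∂h/∂x = +0.01308
Back-substitute: b = ∂h/∂y = -0.002745.
h(463149, 5165546) = 381.39 + (+0.01308)·(115) + (-0.002745)·(370) = 381.39 +1.504 -1.016 = 381.879 m.

381.9 m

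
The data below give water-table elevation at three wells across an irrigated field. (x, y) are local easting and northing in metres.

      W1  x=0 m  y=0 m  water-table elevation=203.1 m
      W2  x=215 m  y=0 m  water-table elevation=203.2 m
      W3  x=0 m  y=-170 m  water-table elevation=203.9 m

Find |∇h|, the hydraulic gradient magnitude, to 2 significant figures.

∂h/∂x = (203.2 − 203.1) / (215 − 0) = +0.0004651
∂h/∂y = (203.9 − 203.1) / (-170 − 0) = -0.004706
|∇h| = √(0.0004651² + -0.004706²) = 0.004729

0.0047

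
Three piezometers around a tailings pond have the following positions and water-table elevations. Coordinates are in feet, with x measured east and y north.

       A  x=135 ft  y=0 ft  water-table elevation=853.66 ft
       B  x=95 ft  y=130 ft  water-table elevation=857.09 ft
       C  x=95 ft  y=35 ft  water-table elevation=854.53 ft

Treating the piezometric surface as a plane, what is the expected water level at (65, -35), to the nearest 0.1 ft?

852.6 ft

Taking A as reference: B−A = (-40, 130, +3.43); C−A = (-40, 35, +0.87).
Determinant of the coordinate differences = (-40)·35 − (-40)·130 = 3800.
∂h/∂x = [(+3.43)·35 − (+0.87)·130] / 3800 = +0.001829
∂h/∂y = [(-40)·(+0.87) − (-40)·(+3.43)] / 3800 = +0.02695
h(65, -35) = 853.66 + (+0.001829)·(-70) + (+0.02695)·(-35) = 853.66 -0.128 -0.943 = 852.589 ft.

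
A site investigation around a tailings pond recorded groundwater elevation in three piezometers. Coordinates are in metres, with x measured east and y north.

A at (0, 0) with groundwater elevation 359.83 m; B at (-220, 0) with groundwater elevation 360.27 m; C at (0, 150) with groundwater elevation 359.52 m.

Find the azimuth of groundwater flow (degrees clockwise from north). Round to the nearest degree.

044°

∂h/∂x = (360.27 − 359.83) / (-220 − 0) = -0.002000
∂h/∂y = (359.52 − 359.83) / (150 − 0) = -0.002067
Flow direction (−∇h) has components (+0.002000 E, +0.002067 N).
Azimuth = atan2(E, N) = atan2(+0.002000, +0.002067) = 44.1° ≈ 044°.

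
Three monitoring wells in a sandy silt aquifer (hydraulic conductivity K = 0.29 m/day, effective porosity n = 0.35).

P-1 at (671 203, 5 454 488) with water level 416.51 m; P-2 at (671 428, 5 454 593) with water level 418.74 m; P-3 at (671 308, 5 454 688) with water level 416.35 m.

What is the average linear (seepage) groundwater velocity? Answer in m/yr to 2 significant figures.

4.8 m/yr

Differences from P-1: to P-2 (Δx, Δy, Δh) = (225, 105, +2.23); to P-3 = (105, 200, -0.16).
Solve a·Δx + b·Δy = Δh: det = 225·200 − 105·105 = 33975.
∂h/∂x = [(+2.23)·200 − (-0.16)·105] / 33975 = +0.01362
∂h/∂y = [225·(-0.16) − 105·(+2.23)] / 33975 = -0.007951
|∇h| = √(0.01362² + -0.007951²) = 0.01577
Seepage velocity v = K·i/n = 0.29 × 0.01577 / 0.35 = 0.01307 m/day = 4.774 m/yr.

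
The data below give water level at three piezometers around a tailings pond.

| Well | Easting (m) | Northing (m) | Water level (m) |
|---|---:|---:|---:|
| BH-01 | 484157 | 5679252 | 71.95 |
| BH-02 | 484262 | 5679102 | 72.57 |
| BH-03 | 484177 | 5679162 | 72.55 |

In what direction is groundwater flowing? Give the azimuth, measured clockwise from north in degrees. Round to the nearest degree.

Three-point gradient (reference BH-01): Δ to BH-02 = (105, -150, +0.62), Δ to BH-03 = (20, -90, +0.60).
∂h/∂x = -0.005302, ∂h/∂y = -0.007845 (det = -6450).
Flow direction (−∇h) has components (+0.005302 E, +0.007845 N).
Azimuth = atan2(E, N) = atan2(+0.005302, +0.007845) = 34.1° ≈ 034°.

034°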